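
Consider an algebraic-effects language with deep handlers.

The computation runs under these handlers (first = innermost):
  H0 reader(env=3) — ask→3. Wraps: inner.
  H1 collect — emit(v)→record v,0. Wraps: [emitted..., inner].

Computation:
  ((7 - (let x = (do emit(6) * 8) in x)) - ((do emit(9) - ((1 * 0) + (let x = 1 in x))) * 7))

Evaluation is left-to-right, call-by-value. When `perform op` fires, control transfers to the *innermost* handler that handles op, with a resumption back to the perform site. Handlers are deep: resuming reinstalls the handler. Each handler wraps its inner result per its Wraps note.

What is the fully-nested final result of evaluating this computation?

Working:
emit(6) @ H1 ⇒ out+=6
emit(9) @ H1 ⇒ out+=9
H0 returns 14
H1 returns [6, 9, 14]
= [6, 9, 14]

Answer: [6, 9, 14]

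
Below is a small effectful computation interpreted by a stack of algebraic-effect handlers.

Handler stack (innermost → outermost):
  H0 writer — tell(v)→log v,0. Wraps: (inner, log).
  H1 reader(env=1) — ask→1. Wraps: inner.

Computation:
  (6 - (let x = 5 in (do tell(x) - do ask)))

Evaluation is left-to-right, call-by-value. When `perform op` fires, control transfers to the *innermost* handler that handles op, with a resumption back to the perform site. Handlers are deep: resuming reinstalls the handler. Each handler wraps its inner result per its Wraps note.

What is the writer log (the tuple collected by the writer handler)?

Working:
tell(5) @ H0 ⇒ log+=5
ask @ H1 ⇒ 1
H0 returns (7, (5))
H1 returns (7, (5))
= (7, (5))

Answer: (5)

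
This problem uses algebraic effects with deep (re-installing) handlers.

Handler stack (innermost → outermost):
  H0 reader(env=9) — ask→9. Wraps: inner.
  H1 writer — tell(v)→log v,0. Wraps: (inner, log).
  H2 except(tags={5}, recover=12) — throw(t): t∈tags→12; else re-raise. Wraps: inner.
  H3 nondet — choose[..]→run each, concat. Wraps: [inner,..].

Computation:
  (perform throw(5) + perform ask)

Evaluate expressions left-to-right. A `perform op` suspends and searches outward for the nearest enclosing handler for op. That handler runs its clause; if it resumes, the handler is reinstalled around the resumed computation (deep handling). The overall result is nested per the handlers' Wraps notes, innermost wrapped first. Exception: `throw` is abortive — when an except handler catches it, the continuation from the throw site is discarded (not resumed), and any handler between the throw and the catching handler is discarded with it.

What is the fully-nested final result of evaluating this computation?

Answer: [12]

Step-by-step:
throw(5) @ H2 caught ⇒ 12
H3 returns [12]
= [12]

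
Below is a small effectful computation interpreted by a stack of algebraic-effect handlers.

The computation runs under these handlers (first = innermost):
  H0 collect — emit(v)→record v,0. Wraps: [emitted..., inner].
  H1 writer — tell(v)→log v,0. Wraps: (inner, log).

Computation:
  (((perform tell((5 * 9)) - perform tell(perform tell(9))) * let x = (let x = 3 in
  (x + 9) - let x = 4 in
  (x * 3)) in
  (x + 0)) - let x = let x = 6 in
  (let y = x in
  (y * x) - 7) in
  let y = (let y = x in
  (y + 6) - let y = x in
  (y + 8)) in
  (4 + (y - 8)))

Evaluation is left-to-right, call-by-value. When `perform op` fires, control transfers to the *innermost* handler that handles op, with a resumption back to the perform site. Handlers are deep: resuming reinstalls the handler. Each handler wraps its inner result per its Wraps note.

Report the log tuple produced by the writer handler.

Answer: (45, 9, 0)

Working:
tell(45) @ H1 ⇒ log+=45
tell(9) @ H1 ⇒ log+=9
tell(0) @ H1 ⇒ log+=0
H0 returns [6]
H1 returns ([6], (45, 9, 0))
= ([6], (45, 9, 0))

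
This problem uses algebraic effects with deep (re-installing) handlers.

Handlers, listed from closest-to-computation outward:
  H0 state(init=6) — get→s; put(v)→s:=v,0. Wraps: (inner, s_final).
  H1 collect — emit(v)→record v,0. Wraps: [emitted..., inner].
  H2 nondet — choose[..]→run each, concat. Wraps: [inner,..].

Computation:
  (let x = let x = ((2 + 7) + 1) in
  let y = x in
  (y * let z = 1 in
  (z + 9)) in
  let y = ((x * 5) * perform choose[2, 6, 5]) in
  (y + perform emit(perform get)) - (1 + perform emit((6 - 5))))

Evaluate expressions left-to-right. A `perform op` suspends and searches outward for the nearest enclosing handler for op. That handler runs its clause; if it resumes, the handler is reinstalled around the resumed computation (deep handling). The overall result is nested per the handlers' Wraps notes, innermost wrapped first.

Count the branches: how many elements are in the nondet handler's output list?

Evaluation trace:
choose[2, 6, 5] @ H2
  branch[0] choose=2:
    get @ H0 ⇒ 6
    emit(6) @ H1 ⇒ out+=6
    emit(1) @ H1 ⇒ out+=1
    H0 returns (999, 6)
    H1 returns [6, 1, (999, 6)]
    H2 returns [[6, 1, (999, 6)]]
  branch[1] choose=6:
    get @ H0 ⇒ 6
    emit(6) @ H1 ⇒ out+=6
    emit(1) @ H1 ⇒ out+=1
    H0 returns (2999, 6)
    H1 returns [6, 1, (2999, 6)]
    H2 returns [[6, 1, (2999, 6)]]
  branch[2] choose=5:
    get @ H0 ⇒ 6
    emit(6) @ H1 ⇒ out+=6
    emit(1) @ H1 ⇒ out+=1
    H0 returns (2499, 6)
    H1 returns [6, 1, (2499, 6)]
    H2 returns [[6, 1, (2499, 6)]]
= [[6, 1, (999, 6)], [6, 1, (2999, 6)], [6, 1, (2499, 6)]]

Answer: 3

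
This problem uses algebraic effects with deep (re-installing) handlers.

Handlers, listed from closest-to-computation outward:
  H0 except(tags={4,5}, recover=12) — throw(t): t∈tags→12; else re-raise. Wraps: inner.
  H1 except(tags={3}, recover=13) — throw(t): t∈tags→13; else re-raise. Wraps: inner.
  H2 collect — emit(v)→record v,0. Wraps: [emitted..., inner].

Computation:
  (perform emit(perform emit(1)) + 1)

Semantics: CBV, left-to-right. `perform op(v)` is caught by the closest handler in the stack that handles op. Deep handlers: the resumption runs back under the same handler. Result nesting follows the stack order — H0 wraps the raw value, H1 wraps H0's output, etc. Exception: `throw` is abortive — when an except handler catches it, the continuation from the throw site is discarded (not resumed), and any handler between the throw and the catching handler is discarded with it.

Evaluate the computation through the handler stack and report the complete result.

Working:
emit(1) @ H2 ⇒ out+=1
emit(0) @ H2 ⇒ out+=0
H0 returns 1
H1 returns 1
H2 returns [1, 0, 1]
= [1, 0, 1]

Answer: [1, 0, 1]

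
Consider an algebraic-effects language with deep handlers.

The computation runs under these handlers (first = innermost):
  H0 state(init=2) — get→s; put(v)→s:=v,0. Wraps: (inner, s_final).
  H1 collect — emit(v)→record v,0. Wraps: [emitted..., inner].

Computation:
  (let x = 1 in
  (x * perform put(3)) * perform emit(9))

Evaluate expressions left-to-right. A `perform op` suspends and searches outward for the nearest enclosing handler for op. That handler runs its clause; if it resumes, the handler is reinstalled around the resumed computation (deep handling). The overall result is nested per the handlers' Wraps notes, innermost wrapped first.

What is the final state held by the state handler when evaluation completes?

Answer: 3

Step-by-step:
put(3) @ H0 ⇒ s:=3
emit(9) @ H1 ⇒ out+=9
H0 returns (0, 3)
H1 returns [9, (0, 3)]
= [9, (0, 3)]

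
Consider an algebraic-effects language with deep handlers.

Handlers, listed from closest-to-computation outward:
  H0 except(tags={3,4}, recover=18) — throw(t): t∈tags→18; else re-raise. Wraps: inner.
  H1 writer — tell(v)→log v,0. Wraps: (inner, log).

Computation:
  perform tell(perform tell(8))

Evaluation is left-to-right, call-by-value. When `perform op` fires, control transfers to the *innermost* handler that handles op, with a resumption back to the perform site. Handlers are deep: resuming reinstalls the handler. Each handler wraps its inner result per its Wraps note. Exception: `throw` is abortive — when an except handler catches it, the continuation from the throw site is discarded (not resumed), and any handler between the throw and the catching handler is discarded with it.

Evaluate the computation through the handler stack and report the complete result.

Step-by-step:
tell(8) @ H1 ⇒ log+=8
tell(0) @ H1 ⇒ log+=0
H0 returns 0
H1 returns (0, (8, 0))
= (0, (8, 0))

Answer: (0, (8, 0))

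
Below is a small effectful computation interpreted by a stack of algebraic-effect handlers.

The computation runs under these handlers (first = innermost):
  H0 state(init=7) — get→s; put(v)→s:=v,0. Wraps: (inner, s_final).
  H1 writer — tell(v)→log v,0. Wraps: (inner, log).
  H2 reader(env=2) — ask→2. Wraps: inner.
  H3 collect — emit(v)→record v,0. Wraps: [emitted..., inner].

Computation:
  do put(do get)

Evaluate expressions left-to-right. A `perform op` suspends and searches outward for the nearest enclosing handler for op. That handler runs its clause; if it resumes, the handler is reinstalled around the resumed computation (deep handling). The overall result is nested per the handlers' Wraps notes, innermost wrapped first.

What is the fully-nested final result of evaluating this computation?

Working:
get @ H0 ⇒ 7
put(7) @ H0 ⇒ s:=7
H0 returns (0, 7)
H1 returns ((0, 7), ())
H2 returns ((0, 7), ())
H3 returns [((0, 7), ())]
= [((0, 7), ())]

Answer: [((0, 7), ())]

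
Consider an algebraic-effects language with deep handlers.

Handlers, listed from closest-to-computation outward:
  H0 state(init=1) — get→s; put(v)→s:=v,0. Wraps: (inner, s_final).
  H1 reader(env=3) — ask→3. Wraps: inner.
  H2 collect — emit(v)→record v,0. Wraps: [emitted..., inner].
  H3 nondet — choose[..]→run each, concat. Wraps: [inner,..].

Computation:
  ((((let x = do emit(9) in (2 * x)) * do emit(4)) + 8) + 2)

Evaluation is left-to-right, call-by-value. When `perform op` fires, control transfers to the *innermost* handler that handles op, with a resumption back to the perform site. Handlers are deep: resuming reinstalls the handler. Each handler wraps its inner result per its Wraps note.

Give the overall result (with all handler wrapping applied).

Answer: [[9, 4, (10, 1)]]

Evaluation trace:
emit(9) @ H2 ⇒ out+=9
emit(4) @ H2 ⇒ out+=4
H0 returns (10, 1)
H1 returns (10, 1)
H2 returns [9, 4, (10, 1)]
H3 returns [[9, 4, (10, 1)]]
= [[9, 4, (10, 1)]]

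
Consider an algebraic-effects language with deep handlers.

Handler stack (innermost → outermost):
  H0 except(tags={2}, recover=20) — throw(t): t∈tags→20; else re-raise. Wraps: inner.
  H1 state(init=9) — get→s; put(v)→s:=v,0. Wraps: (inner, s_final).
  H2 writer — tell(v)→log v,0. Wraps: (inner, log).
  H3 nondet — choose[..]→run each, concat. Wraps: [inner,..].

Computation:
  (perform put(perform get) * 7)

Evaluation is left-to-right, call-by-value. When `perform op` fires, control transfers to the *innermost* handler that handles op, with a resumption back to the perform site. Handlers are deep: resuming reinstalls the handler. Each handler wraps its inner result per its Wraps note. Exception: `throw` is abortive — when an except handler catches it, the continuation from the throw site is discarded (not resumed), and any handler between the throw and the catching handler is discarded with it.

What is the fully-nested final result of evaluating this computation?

Step-by-step:
get @ H1 ⇒ 9
put(9) @ H1 ⇒ s:=9
H0 returns 0
H1 returns (0, 9)
H2 returns ((0, 9), ())
H3 returns [((0, 9), ())]
= [((0, 9), ())]

Answer: [((0, 9), ())]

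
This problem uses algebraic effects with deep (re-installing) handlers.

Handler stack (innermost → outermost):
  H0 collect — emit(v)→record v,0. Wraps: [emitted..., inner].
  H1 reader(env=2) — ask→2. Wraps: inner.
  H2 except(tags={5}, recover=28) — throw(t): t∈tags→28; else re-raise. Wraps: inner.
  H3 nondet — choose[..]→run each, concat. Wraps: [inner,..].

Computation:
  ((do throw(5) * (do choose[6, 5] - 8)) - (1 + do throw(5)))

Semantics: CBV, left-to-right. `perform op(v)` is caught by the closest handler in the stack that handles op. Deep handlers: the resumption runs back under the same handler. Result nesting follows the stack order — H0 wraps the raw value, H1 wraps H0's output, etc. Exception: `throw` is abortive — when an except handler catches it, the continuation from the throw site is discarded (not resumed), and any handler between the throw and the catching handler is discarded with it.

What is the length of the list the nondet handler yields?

Answer: 1

Step-by-step:
throw(5) @ H2 caught ⇒ 28
H3 returns [28]
= [28]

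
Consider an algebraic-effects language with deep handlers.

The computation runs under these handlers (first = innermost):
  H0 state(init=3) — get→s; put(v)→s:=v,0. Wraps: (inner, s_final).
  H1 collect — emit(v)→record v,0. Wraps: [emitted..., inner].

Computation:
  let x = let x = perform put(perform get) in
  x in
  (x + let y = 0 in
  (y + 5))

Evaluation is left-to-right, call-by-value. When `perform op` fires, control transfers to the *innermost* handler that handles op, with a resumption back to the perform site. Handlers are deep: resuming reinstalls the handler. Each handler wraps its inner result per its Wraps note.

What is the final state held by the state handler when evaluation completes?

Working:
get @ H0 ⇒ 3
put(3) @ H0 ⇒ s:=3
H0 returns (5, 3)
H1 returns [(5, 3)]
= [(5, 3)]

Answer: 3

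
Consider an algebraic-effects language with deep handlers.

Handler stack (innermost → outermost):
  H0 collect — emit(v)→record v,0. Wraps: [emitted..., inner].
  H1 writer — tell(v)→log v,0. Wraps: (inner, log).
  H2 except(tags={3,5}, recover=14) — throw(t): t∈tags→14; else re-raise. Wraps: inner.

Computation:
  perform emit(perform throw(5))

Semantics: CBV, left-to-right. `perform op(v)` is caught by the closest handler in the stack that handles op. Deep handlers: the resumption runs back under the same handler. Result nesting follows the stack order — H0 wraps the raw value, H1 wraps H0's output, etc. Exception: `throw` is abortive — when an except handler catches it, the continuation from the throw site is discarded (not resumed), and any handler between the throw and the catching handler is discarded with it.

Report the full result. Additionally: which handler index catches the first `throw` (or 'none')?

Answer: 14 ; first throw caught by: H2

Step-by-step:
throw(5) @ H2 caught ⇒ 14
= 14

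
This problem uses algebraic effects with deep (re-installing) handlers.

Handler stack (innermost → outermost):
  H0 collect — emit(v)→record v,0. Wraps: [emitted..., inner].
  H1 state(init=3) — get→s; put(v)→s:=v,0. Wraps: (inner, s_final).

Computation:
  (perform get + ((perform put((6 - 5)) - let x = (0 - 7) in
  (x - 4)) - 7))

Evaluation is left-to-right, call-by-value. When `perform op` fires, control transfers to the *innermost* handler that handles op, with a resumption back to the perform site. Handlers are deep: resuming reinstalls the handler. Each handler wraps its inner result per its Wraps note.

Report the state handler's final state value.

Answer: 1

Evaluation trace:
get @ H1 ⇒ 3
put(1) @ H1 ⇒ s:=1
H0 returns [7]
H1 returns ([7], 1)
= ([7], 1)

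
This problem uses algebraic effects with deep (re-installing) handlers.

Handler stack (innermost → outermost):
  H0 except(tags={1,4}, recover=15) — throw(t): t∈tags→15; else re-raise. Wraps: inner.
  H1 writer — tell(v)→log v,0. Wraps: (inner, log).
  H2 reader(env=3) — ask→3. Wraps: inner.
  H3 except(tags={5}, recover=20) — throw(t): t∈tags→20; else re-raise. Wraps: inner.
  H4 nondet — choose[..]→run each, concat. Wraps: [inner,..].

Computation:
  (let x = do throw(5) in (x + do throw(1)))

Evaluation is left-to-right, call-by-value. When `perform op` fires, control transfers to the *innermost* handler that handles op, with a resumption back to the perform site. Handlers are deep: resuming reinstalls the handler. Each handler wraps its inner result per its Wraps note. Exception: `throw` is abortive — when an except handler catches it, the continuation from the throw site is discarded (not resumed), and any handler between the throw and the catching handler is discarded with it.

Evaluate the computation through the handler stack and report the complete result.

Step-by-step:
throw(5) @ H0 re-raised
throw(5) @ H3 caught ⇒ 20
H4 returns [20]
= [20]

Answer: [20]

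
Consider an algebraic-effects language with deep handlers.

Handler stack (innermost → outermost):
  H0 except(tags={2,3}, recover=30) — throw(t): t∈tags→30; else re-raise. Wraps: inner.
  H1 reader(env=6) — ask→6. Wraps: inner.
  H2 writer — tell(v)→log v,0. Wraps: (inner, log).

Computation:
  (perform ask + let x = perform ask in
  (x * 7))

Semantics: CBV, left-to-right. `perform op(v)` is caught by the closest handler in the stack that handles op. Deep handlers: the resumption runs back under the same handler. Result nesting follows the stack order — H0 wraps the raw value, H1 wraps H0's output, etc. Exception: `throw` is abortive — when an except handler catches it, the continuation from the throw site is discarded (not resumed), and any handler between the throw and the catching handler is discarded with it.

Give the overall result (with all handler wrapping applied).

Evaluation trace:
ask @ H1 ⇒ 6
ask @ H1 ⇒ 6
H0 returns 48
H1 returns 48
H2 returns (48, ())
= (48, ())

Answer: (48, ())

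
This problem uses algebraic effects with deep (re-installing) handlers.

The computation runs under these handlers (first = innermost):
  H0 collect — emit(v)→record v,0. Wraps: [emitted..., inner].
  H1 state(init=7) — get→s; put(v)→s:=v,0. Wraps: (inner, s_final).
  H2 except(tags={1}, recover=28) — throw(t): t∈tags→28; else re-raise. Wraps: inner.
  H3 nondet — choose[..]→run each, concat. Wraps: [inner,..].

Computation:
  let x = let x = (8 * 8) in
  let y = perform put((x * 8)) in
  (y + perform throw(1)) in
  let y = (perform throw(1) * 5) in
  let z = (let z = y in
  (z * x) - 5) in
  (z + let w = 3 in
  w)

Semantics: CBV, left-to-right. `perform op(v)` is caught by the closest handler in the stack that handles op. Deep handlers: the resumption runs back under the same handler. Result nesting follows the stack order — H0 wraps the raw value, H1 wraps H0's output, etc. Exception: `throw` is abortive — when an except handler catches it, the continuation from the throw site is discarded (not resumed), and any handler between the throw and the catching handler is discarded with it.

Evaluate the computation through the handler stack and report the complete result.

Answer: [28]

Step-by-step:
put(512) @ H1 ⇒ s:=512
throw(1) @ H2 caught ⇒ 28
H3 returns [28]
= [28]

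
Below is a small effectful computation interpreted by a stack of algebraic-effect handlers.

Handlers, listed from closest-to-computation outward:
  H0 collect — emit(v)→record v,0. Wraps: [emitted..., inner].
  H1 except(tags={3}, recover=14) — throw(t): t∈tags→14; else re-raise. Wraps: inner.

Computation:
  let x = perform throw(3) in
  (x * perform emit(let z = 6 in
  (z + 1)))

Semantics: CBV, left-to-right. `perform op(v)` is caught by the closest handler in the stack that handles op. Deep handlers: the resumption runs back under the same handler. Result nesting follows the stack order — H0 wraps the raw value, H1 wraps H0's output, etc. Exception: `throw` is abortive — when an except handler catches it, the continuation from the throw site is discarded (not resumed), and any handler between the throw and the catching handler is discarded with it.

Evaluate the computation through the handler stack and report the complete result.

Answer: 14

Working:
throw(3) @ H1 caught ⇒ 14
= 14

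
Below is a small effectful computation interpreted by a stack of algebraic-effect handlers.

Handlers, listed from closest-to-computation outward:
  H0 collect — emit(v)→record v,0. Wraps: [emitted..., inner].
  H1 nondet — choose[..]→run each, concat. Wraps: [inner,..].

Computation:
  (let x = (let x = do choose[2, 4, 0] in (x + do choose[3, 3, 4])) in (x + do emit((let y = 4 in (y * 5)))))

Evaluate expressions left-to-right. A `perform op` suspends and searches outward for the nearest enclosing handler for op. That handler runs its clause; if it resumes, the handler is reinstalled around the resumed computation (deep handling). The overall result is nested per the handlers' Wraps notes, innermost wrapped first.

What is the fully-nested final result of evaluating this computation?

Step-by-step:
choose[2, 4, 0] @ H1
  branch[0] choose=2:
    choose[3, 3, 4] @ H1
      branch[0] choose=3:
        emit(20) @ H0 ⇒ out+=20
        H0 returns [20, 5]
        H1 returns [[20, 5]]
      branch[1] choose=3:
        emit(20) @ H0 ⇒ out+=20
        H0 returns [20, 5]
        H1 returns [[20, 5]]
      branch[2] choose=4:
        emit(20) @ H0 ⇒ out+=20
        H0 returns [20, 6]
        H1 returns [[20, 6]]
  branch[1] choose=4:
    choose[3, 3, 4] @ H1
      branch[0] choose=3:
        emit(20) @ H0 ⇒ out+=20
        H0 returns [20, 7]
        H1 returns [[20, 7]]
      branch[1] choose=3:
        emit(20) @ H0 ⇒ out+=20
        H0 returns [20, 7]
        H1 returns [[20, 7]]
      branch[2] choose=4:
        emit(20) @ H0 ⇒ out+=20
        H0 returns [20, 8]
        H1 returns [[20, 8]]
  branch[2] choose=0:
    choose[3, 3, 4] @ H1
      branch[0] choose=3:
        emit(20) @ H0 ⇒ out+=20
        H0 returns [20, 3]
        H1 returns [[20, 3]]
      branch[1] choose=3:
        emit(20) @ H0 ⇒ out+=20
        H0 returns [20, 3]
        H1 returns [[20, 3]]
      branch[2] choose=4:
        emit(20) @ H0 ⇒ out+=20
        H0 returns [20, 4]
        H1 returns [[20, 4]]
= [[20, 5], [20, 5], [20, 6], [20, 7], [20, 7], [20, 8], [20, 3], [20, 3], [20, 4]]

Answer: [[20, 5], [20, 5], [20, 6], [20, 7], [20, 7], [20, 8], [20, 3], [20, 3], [20, 4]]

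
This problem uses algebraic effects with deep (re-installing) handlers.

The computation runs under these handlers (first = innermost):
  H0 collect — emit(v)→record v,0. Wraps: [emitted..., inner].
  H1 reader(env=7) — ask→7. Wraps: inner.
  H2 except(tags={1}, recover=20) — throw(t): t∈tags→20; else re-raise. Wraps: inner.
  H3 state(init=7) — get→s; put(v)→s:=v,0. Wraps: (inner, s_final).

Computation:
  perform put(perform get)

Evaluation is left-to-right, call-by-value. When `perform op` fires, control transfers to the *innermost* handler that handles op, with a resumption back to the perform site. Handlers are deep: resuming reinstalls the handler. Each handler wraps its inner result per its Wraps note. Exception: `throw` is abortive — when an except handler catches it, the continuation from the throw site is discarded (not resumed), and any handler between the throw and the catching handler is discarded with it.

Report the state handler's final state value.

Answer: 7

Step-by-step:
get @ H3 ⇒ 7
put(7) @ H3 ⇒ s:=7
H0 returns [0]
H1 returns [0]
H2 returns [0]
H3 returns ([0], 7)
= ([0], 7)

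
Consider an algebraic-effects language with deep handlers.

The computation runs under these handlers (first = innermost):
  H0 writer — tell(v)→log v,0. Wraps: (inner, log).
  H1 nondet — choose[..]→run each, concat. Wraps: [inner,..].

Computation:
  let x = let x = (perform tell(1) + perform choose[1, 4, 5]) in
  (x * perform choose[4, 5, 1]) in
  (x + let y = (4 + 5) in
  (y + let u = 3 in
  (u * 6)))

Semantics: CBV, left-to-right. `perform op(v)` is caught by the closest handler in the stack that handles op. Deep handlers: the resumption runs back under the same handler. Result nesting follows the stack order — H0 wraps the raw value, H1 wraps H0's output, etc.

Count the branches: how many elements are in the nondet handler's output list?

Answer: 9

Working:
tell(1) @ H0 ⇒ log+=1
choose[1, 4, 5] @ H1
  branch[0] choose=1:
    choose[4, 5, 1] @ H1
      branch[0] choose=4:
        H0 returns (31, (1))
        H1 returns [(31, (1))]
      branch[1] choose=5:
        H0 returns (32, (1))
        H1 returns [(32, (1))]
      branch[2] choose=1:
        H0 returns (28, (1))
        H1 returns [(28, (1))]
  branch[1] choose=4:
    choose[4, 5, 1] @ H1
      branch[0] choose=4:
        H0 returns (43, (1))
        H1 returns [(43, (1))]
      branch[1] choose=5:
        H0 returns (47, (1))
        H1 returns [(47, (1))]
      branch[2] choose=1:
        H0 returns (31, (1))
        H1 returns [(31, (1))]
  branch[2] choose=5:
    choose[4, 5, 1] @ H1
      branch[0] choose=4:
        H0 returns (47, (1))
        H1 returns [(47, (1))]
      branch[1] choose=5:
        H0 returns (52, (1))
        H1 returns [(52, (1))]
      branch[2] choose=1:
        H0 returns (32, (1))
        H1 returns [(32, (1))]
= [(31, (1)), (32, (1)), (28, (1)), (43, (1)), (47, (1)), (31, (1)), (47, (1)), (52, (1)), (32, (1))]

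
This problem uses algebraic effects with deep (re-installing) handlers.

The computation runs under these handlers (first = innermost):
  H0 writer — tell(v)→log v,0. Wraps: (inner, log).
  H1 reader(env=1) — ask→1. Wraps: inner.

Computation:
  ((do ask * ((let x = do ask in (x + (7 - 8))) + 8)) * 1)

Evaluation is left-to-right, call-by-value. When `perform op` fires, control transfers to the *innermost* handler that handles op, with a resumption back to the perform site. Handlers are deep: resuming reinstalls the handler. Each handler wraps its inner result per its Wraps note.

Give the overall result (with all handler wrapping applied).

Evaluation trace:
ask @ H1 ⇒ 1
ask @ H1 ⇒ 1
H0 returns (8, ())
H1 returns (8, ())
= (8, ())

Answer: (8, ())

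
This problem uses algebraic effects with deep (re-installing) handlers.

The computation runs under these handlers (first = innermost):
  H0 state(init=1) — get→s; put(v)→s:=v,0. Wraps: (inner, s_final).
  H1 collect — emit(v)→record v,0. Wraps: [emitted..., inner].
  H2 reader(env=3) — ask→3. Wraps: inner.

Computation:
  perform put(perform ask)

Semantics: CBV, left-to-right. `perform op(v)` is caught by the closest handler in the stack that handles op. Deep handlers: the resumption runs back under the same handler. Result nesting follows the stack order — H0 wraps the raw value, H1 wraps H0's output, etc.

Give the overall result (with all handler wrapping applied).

Step-by-step:
ask @ H2 ⇒ 3
put(3) @ H0 ⇒ s:=3
H0 returns (0, 3)
H1 returns [(0, 3)]
H2 returns [(0, 3)]
= [(0, 3)]

Answer: [(0, 3)]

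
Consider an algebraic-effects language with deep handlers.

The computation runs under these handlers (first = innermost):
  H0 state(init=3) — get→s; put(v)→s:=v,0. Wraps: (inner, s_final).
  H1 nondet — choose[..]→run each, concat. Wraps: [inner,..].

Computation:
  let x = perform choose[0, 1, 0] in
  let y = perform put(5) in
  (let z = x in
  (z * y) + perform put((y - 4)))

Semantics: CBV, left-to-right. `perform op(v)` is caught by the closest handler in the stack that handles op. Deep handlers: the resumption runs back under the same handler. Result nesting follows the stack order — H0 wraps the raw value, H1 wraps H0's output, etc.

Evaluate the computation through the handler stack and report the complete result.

Working:
choose[0, 1, 0] @ H1
  branch[0] choose=0:
    put(5) @ H0 ⇒ s:=5
    put(-4) @ H0 ⇒ s:=-4
    H0 returns (0, -4)
    H1 returns [(0, -4)]
  branch[1] choose=1:
    put(5) @ H0 ⇒ s:=5
    put(-4) @ H0 ⇒ s:=-4
    H0 returns (0, -4)
    H1 returns [(0, -4)]
  branch[2] choose=0:
    put(5) @ H0 ⇒ s:=5
    put(-4) @ H0 ⇒ s:=-4
    H0 returns (0, -4)
    H1 returns [(0, -4)]
= [(0, -4), (0, -4), (0, -4)]

Answer: [(0, -4), (0, -4), (0, -4)]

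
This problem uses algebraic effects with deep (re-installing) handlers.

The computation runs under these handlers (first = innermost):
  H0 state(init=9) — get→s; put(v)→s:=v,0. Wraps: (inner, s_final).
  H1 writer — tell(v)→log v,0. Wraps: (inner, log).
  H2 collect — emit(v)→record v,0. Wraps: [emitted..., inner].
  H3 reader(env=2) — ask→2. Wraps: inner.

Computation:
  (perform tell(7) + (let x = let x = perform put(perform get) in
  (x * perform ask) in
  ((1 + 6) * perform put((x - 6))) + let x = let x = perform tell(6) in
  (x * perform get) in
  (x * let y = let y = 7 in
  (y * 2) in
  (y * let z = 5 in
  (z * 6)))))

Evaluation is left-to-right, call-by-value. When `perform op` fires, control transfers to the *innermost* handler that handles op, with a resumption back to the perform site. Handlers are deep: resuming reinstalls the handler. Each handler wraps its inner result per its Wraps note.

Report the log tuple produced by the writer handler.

Step-by-step:
tell(7) @ H1 ⇒ log+=7
get @ H0 ⇒ 9
put(9) @ H0 ⇒ s:=9
ask @ H3 ⇒ 2
put(-6) @ H0 ⇒ s:=-6
tell(6) @ H1 ⇒ log+=6
get @ H0 ⇒ -6
H0 returns (0, -6)
H1 returns ((0, -6), (7, 6))
H2 returns [((0, -6), (7, 6))]
H3 returns [((0, -6), (7, 6))]
= [((0, -6), (7, 6))]

Answer: (7, 6)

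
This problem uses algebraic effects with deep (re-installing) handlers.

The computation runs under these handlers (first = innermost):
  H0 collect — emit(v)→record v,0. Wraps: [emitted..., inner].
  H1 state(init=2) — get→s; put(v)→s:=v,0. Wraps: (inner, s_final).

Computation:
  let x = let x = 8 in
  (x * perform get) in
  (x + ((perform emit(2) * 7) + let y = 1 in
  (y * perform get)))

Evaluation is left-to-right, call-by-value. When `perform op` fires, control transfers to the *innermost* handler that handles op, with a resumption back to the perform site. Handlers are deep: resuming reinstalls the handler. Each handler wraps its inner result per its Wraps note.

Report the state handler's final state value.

Answer: 2

Evaluation trace:
get @ H1 ⇒ 2
emit(2) @ H0 ⇒ out+=2
get @ H1 ⇒ 2
H0 returns [2, 18]
H1 returns ([2, 18], 2)
= ([2, 18], 2)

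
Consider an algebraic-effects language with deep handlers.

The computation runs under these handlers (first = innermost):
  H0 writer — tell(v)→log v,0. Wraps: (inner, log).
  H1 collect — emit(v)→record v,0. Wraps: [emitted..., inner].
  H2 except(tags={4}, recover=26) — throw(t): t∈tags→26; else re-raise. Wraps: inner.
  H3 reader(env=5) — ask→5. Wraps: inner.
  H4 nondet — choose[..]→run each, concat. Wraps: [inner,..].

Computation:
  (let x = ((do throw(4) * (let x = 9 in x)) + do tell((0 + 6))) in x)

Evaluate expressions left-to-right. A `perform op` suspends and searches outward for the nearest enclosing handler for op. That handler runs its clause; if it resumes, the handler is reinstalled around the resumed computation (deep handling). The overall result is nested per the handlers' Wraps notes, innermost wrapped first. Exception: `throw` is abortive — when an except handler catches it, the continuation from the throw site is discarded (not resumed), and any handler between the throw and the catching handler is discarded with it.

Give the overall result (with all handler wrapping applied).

Answer: [26]

Evaluation trace:
throw(4) @ H2 caught ⇒ 26
H3 returns 26
H4 returns [26]
= [26]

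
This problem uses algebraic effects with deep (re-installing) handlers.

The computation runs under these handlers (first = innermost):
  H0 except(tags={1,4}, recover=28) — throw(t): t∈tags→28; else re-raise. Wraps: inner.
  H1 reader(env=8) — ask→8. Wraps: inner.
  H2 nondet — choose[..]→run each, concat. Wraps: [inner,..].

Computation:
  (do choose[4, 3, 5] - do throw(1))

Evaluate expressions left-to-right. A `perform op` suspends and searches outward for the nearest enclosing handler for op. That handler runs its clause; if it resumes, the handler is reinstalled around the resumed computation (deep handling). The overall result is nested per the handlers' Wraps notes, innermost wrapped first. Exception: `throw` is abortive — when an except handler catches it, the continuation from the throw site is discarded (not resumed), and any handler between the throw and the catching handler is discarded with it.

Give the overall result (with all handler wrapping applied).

Step-by-step:
choose[4, 3, 5] @ H2
  branch[0] choose=4:
    throw(1) @ H0 caught ⇒ 28
    H1 returns 28
    H2 returns [28]
  branch[1] choose=3:
    throw(1) @ H0 caught ⇒ 28
    H1 returns 28
    H2 returns [28]
  branch[2] choose=5:
    throw(1) @ H0 caught ⇒ 28
    H1 returns 28
    H2 returns [28]
= [28, 28, 28]

Answer: [28, 28, 28]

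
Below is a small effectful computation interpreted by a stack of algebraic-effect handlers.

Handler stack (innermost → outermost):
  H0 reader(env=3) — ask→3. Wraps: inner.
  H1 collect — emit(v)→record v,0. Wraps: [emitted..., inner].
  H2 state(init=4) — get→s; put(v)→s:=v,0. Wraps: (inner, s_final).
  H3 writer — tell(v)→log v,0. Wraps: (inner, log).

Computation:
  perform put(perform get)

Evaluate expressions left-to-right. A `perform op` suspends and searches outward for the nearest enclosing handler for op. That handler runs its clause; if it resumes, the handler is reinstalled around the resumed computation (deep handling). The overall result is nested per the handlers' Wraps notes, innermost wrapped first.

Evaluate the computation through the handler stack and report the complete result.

Answer: (([0], 4), ())

Evaluation trace:
get @ H2 ⇒ 4
put(4) @ H2 ⇒ s:=4
H0 returns 0
H1 returns [0]
H2 returns ([0], 4)
H3 returns (([0], 4), ())
= (([0], 4), ())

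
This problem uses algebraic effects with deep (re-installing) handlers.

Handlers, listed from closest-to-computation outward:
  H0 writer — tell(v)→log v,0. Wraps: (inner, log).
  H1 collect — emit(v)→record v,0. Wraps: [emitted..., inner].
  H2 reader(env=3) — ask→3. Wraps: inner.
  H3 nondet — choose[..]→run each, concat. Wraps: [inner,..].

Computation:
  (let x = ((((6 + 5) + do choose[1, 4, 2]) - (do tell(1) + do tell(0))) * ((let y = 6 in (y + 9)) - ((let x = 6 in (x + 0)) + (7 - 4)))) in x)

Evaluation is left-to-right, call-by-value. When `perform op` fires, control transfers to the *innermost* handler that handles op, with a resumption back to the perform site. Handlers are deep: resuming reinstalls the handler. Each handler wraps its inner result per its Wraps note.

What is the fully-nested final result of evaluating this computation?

Step-by-step:
choose[1, 4, 2] @ H3
  branch[0] choose=1:
    tell(1) @ H0 ⇒ log+=1
    tell(0) @ H0 ⇒ log+=0
    H0 returns (72, (1, 0))
    H1 returns [(72, (1, 0))]
    H2 returns [(72, (1, 0))]
    H3 returns [[(72, (1, 0))]]
  branch[1] choose=4:
    tell(1) @ H0 ⇒ log+=1
    tell(0) @ H0 ⇒ log+=0
    H0 returns (90, (1, 0))
    H1 returns [(90, (1, 0))]
    H2 returns [(90, (1, 0))]
    H3 returns [[(90, (1, 0))]]
  branch[2] choose=2:
    tell(1) @ H0 ⇒ log+=1
    tell(0) @ H0 ⇒ log+=0
    H0 returns (78, (1, 0))
    H1 returns [(78, (1, 0))]
    H2 returns [(78, (1, 0))]
    H3 returns [[(78, (1, 0))]]
= [[(72, (1, 0))], [(90, (1, 0))], [(78, (1, 0))]]

Answer: [[(72, (1, 0))], [(90, (1, 0))], [(78, (1, 0))]]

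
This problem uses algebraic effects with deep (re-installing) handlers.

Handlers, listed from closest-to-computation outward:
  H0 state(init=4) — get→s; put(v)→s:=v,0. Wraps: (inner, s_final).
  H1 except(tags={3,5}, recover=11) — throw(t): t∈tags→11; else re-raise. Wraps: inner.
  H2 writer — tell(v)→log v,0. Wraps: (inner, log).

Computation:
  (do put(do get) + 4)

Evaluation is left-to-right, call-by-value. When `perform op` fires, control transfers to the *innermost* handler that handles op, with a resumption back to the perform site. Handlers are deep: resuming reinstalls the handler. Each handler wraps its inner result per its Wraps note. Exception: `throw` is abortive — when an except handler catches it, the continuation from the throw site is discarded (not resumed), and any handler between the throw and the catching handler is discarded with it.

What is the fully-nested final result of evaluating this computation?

Answer: ((4, 4), ())

Evaluation trace:
get @ H0 ⇒ 4
put(4) @ H0 ⇒ s:=4
H0 returns (4, 4)
H1 returns (4, 4)
H2 returns ((4, 4), ())
= ((4, 4), ())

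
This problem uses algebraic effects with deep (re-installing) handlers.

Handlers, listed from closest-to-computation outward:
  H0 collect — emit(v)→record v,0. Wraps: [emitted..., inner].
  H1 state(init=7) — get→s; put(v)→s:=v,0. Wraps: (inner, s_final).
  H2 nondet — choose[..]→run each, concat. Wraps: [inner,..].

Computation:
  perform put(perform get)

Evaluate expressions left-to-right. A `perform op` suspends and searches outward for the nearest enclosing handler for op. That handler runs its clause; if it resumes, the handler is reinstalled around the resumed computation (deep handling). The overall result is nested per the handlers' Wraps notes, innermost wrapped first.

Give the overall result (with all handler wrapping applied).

Working:
get @ H1 ⇒ 7
put(7) @ H1 ⇒ s:=7
H0 returns [0]
H1 returns ([0], 7)
H2 returns [([0], 7)]
= [([0], 7)]

Answer: [([0], 7)]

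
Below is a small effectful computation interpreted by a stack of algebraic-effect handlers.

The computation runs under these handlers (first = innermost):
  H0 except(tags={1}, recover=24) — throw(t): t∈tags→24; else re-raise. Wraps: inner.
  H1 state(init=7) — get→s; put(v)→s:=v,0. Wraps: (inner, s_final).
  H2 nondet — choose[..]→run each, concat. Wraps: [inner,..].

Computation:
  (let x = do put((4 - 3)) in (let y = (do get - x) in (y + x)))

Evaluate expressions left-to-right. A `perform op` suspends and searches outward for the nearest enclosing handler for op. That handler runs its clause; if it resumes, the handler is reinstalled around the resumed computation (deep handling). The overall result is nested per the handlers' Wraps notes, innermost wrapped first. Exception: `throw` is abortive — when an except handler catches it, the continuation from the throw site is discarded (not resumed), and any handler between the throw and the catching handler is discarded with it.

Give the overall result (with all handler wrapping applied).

Answer: [(1, 1)]

Step-by-step:
put(1) @ H1 ⇒ s:=1
get @ H1 ⇒ 1
H0 returns 1
H1 returns (1, 1)
H2 returns [(1, 1)]
= [(1, 1)]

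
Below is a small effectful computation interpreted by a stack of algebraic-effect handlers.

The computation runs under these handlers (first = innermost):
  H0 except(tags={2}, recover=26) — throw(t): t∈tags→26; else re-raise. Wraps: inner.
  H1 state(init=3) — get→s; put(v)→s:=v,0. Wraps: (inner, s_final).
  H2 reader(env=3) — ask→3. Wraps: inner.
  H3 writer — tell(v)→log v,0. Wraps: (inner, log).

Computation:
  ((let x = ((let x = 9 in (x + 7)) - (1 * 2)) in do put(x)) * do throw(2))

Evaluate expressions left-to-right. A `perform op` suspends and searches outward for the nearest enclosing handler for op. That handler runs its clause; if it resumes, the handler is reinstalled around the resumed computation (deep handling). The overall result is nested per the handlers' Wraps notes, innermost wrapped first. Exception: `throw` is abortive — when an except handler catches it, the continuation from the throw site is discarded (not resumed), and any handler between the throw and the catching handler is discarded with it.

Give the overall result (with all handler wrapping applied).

Evaluation trace:
put(14) @ H1 ⇒ s:=14
throw(2) @ H0 caught ⇒ 26
H1 returns (26, 14)
H2 returns (26, 14)
H3 returns ((26, 14), ())
= ((26, 14), ())

Answer: ((26, 14), ())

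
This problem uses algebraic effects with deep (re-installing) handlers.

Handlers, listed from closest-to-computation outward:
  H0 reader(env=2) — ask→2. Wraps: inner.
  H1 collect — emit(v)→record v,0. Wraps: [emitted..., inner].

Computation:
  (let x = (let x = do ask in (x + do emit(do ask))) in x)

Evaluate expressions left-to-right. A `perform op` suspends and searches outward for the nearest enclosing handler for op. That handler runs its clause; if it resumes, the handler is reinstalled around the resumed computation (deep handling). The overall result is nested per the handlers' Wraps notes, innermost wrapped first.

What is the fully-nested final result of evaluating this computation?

Step-by-step:
ask @ H0 ⇒ 2
ask @ H0 ⇒ 2
emit(2) @ H1 ⇒ out+=2
H0 returns 2
H1 returns [2, 2]
= [2, 2]

Answer: [2, 2]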